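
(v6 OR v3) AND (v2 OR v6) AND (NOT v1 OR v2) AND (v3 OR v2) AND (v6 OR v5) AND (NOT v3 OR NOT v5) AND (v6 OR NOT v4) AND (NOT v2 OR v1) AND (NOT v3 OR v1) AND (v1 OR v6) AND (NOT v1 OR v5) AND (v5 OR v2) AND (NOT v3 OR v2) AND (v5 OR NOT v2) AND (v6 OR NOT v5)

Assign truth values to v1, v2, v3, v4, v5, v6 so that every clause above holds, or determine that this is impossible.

Try v6 = true.
Try v1 = true.
From the singleton clause (v2), v2 = true.
From the singleton clause (v5), v5 = true.
From the singleton clause (NOT v3), v3 = false.
No clause remains; v4 is free.

v1=true; v2=true; v3=false; v4=true; v5=true; v6=true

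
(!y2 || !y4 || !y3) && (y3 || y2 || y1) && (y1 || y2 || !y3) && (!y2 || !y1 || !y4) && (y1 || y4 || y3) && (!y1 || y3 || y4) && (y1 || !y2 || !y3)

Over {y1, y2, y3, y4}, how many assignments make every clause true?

5

There are 2^4 = 16 truth assignments over (y1, y2, y3, y4).
Check each against the 7 clauses (columns in the order y1, y2, y3, y4):
  F F F F  ✗ fails (y3 || y2 || y1)
  F F F T  ✗ fails (y3 || y2 || y1)
  F F T F  ✗ fails (y1 || y2 || !y3)
  F F T T  ✗ fails (y1 || y2 || !y3)
  F T F F  ✗ fails (y1 || y4 || y3)
  F T F T  ✓ satisfies all
  F T T F  ✗ fails (y1 || !y2 || !y3)
  F T T T  ✗ fails (!y2 || !y4 || !y3)
  T F F F  ✗ fails (!y1 || y3 || y4)
  T F F T  ✓ satisfies all
  T F T F  ✓ satisfies all
  T F T T  ✓ satisfies all
  T T F F  ✗ fails (!y1 || y3 || y4)
  T T F T  ✗ fails (!y2 || !y1 || !y4)
  T T T F  ✓ satisfies all
  T T T T  ✗ fails (!y2 || !y4 || !y3)
5 of the 16 rows are models.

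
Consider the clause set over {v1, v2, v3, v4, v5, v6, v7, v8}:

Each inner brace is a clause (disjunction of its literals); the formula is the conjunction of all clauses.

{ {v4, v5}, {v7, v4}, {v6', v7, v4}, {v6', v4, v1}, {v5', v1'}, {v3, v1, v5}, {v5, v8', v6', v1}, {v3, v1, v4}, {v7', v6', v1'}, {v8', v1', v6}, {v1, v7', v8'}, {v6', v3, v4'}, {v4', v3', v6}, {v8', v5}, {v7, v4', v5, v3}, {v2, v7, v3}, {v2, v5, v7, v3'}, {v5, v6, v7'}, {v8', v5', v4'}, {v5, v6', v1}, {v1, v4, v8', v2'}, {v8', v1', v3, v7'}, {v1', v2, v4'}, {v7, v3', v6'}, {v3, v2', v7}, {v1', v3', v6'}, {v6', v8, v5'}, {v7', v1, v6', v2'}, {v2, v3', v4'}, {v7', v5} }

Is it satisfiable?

Try v4 = 0.
(v5) alone gives v5 = 1.
(v7) alone gives v7 = 1.
(v1') alone gives v1 = 0.
(v6') alone gives v6 = 0.
(v3) alone gives v3 = 1.
(v8') alone gives v8 = 0.
All clauses hold; v2 can take either value.
A satisfying assignment: v1 ↦ 0,  v2 ↦ 1,  v3 ↦ 1,  v4 ↦ 0,  v5 ↦ 1,  v6 ↦ 0,  v7 ↦ 1,  v8 ↦ 0.

Yes, satisfiable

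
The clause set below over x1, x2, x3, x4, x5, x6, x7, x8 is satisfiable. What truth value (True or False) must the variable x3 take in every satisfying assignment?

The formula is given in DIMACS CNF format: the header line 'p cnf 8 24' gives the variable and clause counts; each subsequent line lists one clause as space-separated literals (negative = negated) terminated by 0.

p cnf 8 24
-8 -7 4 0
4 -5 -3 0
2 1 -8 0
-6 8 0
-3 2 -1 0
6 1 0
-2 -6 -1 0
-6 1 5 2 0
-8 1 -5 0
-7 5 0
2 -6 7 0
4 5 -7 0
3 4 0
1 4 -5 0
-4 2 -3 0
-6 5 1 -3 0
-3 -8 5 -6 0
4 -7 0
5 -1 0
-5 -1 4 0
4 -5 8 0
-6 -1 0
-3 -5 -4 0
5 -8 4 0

Suppose x3 = True.
Suppose x4 = True.
From the singleton clause (x2), x2 = True.
From the singleton clause (¬x5), x5 = False.
From the singleton clause (¬x7), x7 = False.
From the singleton clause (¬x1), x1 = False.
From the singleton clause (x6), x6 = True.
But (¬x6) is also a unit clause — contradiction.
That branch fails; take x4 = False instead.
From the singleton clause (¬x5), x5 = False.
From the singleton clause (¬x7), x7 = False.
From the singleton clause (¬x1), x1 = False.
From the singleton clause (x6), x6 = True.
But (¬x6) is also a unit clause — contradiction.
Neither x4 = True nor x4 = False works.
So every satisfying assignment has x3 = False.

False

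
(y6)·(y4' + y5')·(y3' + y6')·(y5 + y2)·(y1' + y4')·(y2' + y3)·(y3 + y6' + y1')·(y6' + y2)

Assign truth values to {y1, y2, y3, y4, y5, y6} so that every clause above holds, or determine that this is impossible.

UNSATISFIABLE

From the singleton clause (y6), y6 = 1.
From the singleton clause (y3'), y3 = 0.
From the singleton clause (y2'), y2 = 0.
That conflicts with the unit clause (y2).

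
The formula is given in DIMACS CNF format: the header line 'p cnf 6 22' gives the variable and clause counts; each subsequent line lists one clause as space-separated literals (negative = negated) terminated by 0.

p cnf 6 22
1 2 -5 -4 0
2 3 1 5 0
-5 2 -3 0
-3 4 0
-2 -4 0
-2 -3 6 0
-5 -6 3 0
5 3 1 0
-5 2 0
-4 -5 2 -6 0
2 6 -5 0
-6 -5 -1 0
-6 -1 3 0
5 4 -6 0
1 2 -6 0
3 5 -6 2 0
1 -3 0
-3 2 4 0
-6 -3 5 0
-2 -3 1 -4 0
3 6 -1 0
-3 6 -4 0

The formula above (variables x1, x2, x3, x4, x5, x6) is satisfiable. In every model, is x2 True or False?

True

Suppose x2 = False.
The clause (¬x5) is unit, so x5 = False.
Branch on x3: set x3 = True.
The clause (x4) is unit, so x4 = True.
The clause (x1) is unit, so x1 = True.
The clause (¬x6) is unit, so x6 = False.
Now (x6) is unsatisfied and unit — conflict.
Undo x3 and try x3 = False.
The clause (x1) is unit, so x1 = True.
The clause (¬x6) is unit, so x6 = False.
Now (x6) is unsatisfied and unit — conflict.
Both values of x3 lead to a conflict.
So every satisfying assignment has x2 = True.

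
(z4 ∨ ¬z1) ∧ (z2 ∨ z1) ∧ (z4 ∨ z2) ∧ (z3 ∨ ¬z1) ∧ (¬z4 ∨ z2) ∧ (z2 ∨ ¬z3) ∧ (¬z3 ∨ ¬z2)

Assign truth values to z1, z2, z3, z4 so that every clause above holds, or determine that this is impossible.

Branch on z4: set z4 = False.
Unit clause (¬z1) forces z1 = False.
Unit clause (z2) forces z2 = True.
Unit clause (¬z3) forces z3 = False.
Every clause now holds.

z1 ↦ False; z2 ↦ True; z3 ↦ False; z4 ↦ False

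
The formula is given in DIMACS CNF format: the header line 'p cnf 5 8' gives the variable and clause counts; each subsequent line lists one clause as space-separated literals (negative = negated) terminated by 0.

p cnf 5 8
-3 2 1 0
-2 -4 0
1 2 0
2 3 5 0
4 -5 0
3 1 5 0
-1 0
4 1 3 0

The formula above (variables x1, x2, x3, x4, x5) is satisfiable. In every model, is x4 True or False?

Suppose x4 = True.
The clause (¬x2) is unit, so x2 = False.
The clause (x1) is unit, so x1 = True.
But (¬x1) is also a unit clause — contradiction.
So every satisfying assignment has x4 = False.

False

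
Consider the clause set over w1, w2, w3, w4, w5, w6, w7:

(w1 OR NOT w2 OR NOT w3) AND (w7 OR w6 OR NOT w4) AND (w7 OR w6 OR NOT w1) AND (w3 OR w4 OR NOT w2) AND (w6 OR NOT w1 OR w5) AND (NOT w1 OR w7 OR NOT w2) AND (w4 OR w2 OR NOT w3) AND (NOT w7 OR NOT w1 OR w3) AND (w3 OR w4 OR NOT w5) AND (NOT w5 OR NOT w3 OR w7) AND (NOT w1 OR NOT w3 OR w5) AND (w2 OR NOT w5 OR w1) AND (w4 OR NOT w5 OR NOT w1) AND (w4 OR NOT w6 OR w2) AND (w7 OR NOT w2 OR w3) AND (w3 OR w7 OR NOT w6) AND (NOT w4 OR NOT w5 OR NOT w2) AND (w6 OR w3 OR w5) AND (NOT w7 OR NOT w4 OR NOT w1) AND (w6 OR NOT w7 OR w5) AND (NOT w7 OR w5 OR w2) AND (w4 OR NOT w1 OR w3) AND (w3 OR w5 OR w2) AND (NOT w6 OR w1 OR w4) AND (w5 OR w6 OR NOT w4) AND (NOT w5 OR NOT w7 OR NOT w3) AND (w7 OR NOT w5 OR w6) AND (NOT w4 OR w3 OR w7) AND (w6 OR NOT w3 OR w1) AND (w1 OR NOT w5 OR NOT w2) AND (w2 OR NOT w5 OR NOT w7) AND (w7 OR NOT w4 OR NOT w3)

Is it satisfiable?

Yes

Branch on w1: set w1 = false.
Branch on w2: set w2 = true.
From the singleton clause (NOT w3), w3 = false.
From the singleton clause (w4), w4 = true.
From the singleton clause (w7), w7 = true.
From the singleton clause (NOT w5), w5 = false.
From the singleton clause (w6), w6 = true.
This assignment satisfies each clause.
A satisfying assignment: w1 ↦ false; w2 ↦ true; w3 ↦ false; w4 ↦ true; w5 ↦ false; w6 ↦ true; w7 ↦ true.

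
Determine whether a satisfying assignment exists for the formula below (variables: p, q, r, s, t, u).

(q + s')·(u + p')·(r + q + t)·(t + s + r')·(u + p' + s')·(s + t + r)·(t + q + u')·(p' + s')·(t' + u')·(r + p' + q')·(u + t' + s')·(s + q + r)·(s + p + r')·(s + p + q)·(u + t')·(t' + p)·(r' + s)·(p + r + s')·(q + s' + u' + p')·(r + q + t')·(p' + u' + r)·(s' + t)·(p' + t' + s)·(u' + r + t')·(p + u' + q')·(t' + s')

No, unsatisfiable

Try q = 1.
Try u = 1.
(t') alone gives t = 0.
(s') alone gives s = 0.
(r') alone gives r = 0.
But (r) is also a unit clause — contradiction.
That branch fails; take u = 0 instead.
(p') alone gives p = 0.
(t') alone gives t = 0.
(s') alone gives s = 0.
(r') alone gives r = 0.
But (r) is also a unit clause — contradiction.
Either choice for u ends in contradiction.
That branch fails; take q = 0 instead.
(s') alone gives s = 0.
(r) alone gives r = 1.
But (r') is also a unit clause — contradiction.
Either choice for q ends in contradiction.
No assignment satisfies every clause.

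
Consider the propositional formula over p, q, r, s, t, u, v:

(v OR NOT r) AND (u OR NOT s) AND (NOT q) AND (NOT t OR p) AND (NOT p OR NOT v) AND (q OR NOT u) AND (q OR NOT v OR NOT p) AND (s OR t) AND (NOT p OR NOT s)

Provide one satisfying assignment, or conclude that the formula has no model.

From the singleton clause (NOT q), q = false.
From the singleton clause (NOT u), u = false.
From the singleton clause (NOT s), s = false.
From the singleton clause (t), t = true.
From the singleton clause (p), p = true.
From the singleton clause (NOT v), v = false.
From the singleton clause (NOT r), r = false.
Every clause now holds.

p=true,  q=false,  r=false,  s=false,  t=true,  u=false,  v=false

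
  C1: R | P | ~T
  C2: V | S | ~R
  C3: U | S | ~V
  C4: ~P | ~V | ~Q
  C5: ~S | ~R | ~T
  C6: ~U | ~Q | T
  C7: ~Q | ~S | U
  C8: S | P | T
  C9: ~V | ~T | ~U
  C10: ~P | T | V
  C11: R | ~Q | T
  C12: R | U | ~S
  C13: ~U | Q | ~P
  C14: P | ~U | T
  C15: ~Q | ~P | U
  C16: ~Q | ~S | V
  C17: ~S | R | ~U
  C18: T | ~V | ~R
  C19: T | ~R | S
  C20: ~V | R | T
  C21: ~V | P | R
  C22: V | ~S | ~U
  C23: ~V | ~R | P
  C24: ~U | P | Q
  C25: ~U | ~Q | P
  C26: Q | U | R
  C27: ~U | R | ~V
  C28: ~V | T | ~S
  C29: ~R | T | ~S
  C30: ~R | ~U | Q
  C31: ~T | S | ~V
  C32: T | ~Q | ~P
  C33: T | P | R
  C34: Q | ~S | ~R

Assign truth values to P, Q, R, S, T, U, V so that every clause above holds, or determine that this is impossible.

P ↦ 1; Q ↦ 1; R ↦ 0; S ↦ 0; T ↦ 1; U ↦ 1; V ↦ 0

Try R = 0.
Try P = 1.
Try V = 0.
(T) alone gives T = 1.
Try U = 1.
(Q) alone gives Q = 1.
(~S) alone gives S = 0.
This assignment satisfies each clause.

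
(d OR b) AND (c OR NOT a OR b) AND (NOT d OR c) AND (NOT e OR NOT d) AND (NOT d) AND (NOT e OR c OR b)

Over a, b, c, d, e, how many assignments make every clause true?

8

There are 2^5 = 32 truth assignments over (a, b, c, d, e).
Split on e. With e = true, the clauses containing e are satisfied and NOT e drops from the rest; 4 of the 2^4 = 16 assignments to the other variables satisfy what remains.
With e = false, by the same count on the reduced clause set, 4 assignments work.
Total: 4 + 4 = 8.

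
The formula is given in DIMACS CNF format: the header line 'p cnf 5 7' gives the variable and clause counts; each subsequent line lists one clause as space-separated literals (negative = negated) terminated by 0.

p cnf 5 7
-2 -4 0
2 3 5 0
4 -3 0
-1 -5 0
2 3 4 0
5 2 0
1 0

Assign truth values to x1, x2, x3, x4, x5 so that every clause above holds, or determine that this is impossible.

Unit clause (x1) forces x1 = True.
Unit clause (¬x5) forces x5 = False.
Unit clause (x2) forces x2 = True.
Unit clause (¬x4) forces x4 = False.
Unit clause (¬x3) forces x3 = False.
All clauses are satisfied.

x1: True; x2: True; x3: False; x4: False; x5: False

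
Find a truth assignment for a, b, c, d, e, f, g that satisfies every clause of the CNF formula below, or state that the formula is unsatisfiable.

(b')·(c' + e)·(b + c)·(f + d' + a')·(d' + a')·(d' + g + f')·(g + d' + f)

a: 1; b: 0; c: 1; d: 0; e: 1; f: 0; g: 1

From the singleton clause (b'), b = 0.
From the singleton clause (c), c = 1.
From the singleton clause (e), e = 1.
Branch on d: set d = 0.
No clause remains; a, f, g are free.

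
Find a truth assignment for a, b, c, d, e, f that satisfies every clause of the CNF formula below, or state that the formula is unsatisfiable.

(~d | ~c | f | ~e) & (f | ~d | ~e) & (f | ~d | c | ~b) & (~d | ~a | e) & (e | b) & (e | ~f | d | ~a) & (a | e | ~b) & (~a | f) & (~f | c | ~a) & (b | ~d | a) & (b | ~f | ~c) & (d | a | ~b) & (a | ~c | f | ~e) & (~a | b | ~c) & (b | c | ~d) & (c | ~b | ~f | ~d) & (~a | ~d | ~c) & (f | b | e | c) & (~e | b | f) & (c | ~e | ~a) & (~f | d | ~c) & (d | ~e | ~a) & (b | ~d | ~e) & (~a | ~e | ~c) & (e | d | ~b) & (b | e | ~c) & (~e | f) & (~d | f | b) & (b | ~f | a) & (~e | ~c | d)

Branch on e: set e = 1.
(f) alone gives f = 1.
Branch on c: set c = 1.
(b) alone gives b = 1.
(d) alone gives d = 1.
(~a) alone gives a = 0.
Every clause now holds.

a ↦ 0,  b ↦ 1,  c ↦ 1,  d ↦ 1,  e ↦ 1,  f ↦ 1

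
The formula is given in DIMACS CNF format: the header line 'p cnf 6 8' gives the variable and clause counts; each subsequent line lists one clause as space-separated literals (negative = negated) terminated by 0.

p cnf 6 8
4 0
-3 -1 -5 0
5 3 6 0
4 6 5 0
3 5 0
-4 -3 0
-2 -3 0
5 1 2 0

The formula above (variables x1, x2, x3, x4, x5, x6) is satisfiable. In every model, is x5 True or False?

True

Suppose x5 = False.
From the singleton clause (x4), x4 = True.
From the singleton clause (x3), x3 = True.
That conflicts with the unit clause (¬x3).
So every satisfying assignment has x5 = True.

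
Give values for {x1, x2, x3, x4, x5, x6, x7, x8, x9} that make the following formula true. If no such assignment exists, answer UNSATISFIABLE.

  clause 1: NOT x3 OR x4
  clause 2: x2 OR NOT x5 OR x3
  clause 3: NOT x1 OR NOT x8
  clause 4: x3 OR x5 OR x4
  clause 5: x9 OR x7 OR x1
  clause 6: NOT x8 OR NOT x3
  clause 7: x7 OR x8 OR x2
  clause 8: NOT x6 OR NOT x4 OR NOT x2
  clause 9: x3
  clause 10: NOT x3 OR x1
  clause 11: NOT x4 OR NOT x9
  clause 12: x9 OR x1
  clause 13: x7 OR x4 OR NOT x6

x1: true, x2: false, x3: true, x4: true, x5: true, x6: false, x7: true, x8: false, x9: false

From the singleton clause (x3), x3 = true.
From the singleton clause (x4), x4 = true.
From the singleton clause (NOT x8), x8 = false.
From the singleton clause (x1), x1 = true.
From the singleton clause (NOT x9), x9 = false.
Branch on x7: set x7 = true.
Branch on x6: set x6 = false.
Every clause is now satisfied; x2, x5 are unconstrained.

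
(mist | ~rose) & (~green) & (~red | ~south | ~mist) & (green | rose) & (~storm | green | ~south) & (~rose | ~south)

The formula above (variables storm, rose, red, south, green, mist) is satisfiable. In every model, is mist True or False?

Suppose mist = 0.
(~rose) alone gives rose = 0.
(~green) alone gives green = 0.
Now (green) is unsatisfied and unit — conflict.
So every satisfying assignment has mist = True.

True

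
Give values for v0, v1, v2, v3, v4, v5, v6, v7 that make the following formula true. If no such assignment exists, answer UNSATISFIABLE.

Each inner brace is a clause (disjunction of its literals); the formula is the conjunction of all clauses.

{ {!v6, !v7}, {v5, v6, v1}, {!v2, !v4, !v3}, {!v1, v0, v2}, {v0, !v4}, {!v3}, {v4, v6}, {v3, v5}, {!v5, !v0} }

v0=false, v1=true, v2=true, v3=false, v4=false, v5=true, v6=true, v7=false

(!v3) alone gives v3 = false.
(v5) alone gives v5 = true.
(!v0) alone gives v0 = false.
(!v4) alone gives v4 = false.
(v6) alone gives v6 = true.
(!v7) alone gives v7 = false.
Branch on v1: set v1 = true.
(v2) alone gives v2 = true.
This assignment satisfies each clause.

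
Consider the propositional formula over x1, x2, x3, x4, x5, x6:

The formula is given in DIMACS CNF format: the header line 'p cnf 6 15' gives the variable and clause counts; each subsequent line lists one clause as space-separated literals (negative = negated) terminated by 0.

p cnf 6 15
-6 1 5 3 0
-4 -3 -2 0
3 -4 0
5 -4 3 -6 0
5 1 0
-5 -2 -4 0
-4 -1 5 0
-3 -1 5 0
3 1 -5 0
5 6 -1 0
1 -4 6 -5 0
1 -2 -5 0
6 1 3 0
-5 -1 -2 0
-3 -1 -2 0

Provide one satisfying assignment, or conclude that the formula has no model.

Try x3 = False.
The clause (¬x4) is unit, so x4 = False.
Try x5 = False.
The clause (x1) is unit, so x1 = True.
The clause (x6) is unit, so x6 = True.
No clause remains; x2 is free.

x1=True,  x2=False,  x3=False,  x4=False,  x5=False,  x6=True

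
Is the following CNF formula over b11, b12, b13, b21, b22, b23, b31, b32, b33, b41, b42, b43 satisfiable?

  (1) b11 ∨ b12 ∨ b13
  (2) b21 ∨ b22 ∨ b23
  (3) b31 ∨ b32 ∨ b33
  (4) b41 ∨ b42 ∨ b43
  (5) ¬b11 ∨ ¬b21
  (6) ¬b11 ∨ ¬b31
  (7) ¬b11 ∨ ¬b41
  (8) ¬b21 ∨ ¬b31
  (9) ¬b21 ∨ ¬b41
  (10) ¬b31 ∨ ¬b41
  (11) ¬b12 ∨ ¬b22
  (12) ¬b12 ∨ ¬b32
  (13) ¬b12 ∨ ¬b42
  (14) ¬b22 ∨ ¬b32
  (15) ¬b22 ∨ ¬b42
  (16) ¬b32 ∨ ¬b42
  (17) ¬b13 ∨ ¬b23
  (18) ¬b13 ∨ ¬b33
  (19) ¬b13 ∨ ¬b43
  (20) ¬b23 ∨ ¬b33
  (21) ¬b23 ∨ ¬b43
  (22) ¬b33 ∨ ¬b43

No

Try b11 = False.
Try b12 = True.
(¬b22) alone gives b22 = False.
(¬b32) alone gives b32 = False.
(¬b42) alone gives b42 = False.
Try b21 = True.
(¬b31) alone gives b31 = False.
(b33) alone gives b33 = True.
(¬b41) alone gives b41 = False.
(b43) alone gives b43 = True.
That conflicts with the unit clause (¬b43).
Backtrack on b21: now try b21 = False.
(b23) alone gives b23 = True.
(¬b13) alone gives b13 = False.
(¬b33) alone gives b33 = False.
(b31) alone gives b31 = True.
(¬b41) alone gives b41 = False.
(b43) alone gives b43 = True.
That conflicts with the unit clause (¬b43).
Either choice for b21 ends in contradiction.
Backtrack on b12: now try b12 = False.
(b13) alone gives b13 = True.
(¬b23) alone gives b23 = False.
(¬b33) alone gives b33 = False.
(¬b43) alone gives b43 = False.
Try b21 = True.
(¬b31) alone gives b31 = False.
(b32) alone gives b32 = True.
(¬b41) alone gives b41 = False.
(b42) alone gives b42 = True.
That conflicts with the unit clause (¬b42).
Backtrack on b21: now try b21 = False.
(b22) alone gives b22 = True.
(¬b32) alone gives b32 = False.
(b31) alone gives b31 = True.
(¬b41) alone gives b41 = False.
(b42) alone gives b42 = True.
That conflicts with the unit clause (¬b42).
Either choice for b21 ends in contradiction.
Either choice for b12 ends in contradiction.
Backtrack on b11: now try b11 = True.
(¬b21) alone gives b21 = False.
(¬b31) alone gives b31 = False.
(¬b41) alone gives b41 = False.
Try b22 = True.
(¬b12) alone gives b12 = False.
(¬b32) alone gives b32 = False.
(b33) alone gives b33 = True.
(¬b42) alone gives b42 = False.
(b43) alone gives b43 = True.
That conflicts with the unit clause (¬b43).
Backtrack on b22: now try b22 = False.
(b23) alone gives b23 = True.
(¬b13) alone gives b13 = False.
(¬b33) alone gives b33 = False.
(b32) alone gives b32 = True.
(¬b12) alone gives b12 = False.
(¬b42) alone gives b42 = False.
(b43) alone gives b43 = True.
That conflicts with the unit clause (¬b43).
Either choice for b22 ends in contradiction.
Either choice for b11 ends in contradiction.
No assignment satisfies every clause.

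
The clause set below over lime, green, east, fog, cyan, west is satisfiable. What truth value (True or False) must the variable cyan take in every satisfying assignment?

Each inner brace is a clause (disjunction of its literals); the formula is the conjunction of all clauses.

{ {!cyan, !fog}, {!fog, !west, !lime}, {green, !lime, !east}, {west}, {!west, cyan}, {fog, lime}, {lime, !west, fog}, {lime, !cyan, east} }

True

Suppose cyan = false.
(west) alone gives west = true.
Now (!west) is unsatisfied and unit — conflict.
So every satisfying assignment has cyan = True.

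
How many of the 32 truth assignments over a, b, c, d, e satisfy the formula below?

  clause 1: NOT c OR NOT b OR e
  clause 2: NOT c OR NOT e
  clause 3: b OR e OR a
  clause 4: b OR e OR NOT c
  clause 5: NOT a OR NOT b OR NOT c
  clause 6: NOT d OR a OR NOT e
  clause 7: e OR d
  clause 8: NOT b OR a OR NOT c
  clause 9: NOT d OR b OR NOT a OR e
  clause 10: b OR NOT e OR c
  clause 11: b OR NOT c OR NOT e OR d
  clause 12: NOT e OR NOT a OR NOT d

4

There are 2^5 = 32 truth assignments over (a, b, c, d, e).
Split on e. With e = true, the clauses containing e are satisfied and NOT e drops from the rest; 2 of the 2^4 = 16 assignments to the other variables satisfy what remains.
With e = false, by the same count on the reduced clause set, 2 assignments work.
(One model: a=F, b=T, c=F, d=F, e=T.)
Total: 2 + 2 = 4.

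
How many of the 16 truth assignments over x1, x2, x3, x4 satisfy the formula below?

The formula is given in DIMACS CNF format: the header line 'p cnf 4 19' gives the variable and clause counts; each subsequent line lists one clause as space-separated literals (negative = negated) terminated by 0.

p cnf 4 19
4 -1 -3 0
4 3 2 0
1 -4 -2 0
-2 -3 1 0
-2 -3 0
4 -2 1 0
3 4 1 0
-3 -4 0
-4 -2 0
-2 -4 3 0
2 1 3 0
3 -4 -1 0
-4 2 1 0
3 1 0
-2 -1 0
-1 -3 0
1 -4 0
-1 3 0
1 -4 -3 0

1

There are 2^4 = 16 truth assignments over (x1, x2, x3, x4).
Check each against the 19 clauses (columns in the order x1, x2, x3, x4):
  F F F F  ✗ fails (x4 ∨ x3 ∨ x2)
  F F F T  ✗ fails (x2 ∨ x1 ∨ x3)
  F F T F  ✓ satisfies all
  F F T T  ✗ fails (¬x3 ∨ ¬x4)
  F T F F  ✗ fails (x4 ∨ ¬x2 ∨ x1)
  F T F T  ✗ fails (x1 ∨ ¬x4 ∨ ¬x2)
  F T T F  ✗ fails (¬x2 ∨ ¬x3 ∨ x1)
  F T T T  ✗ fails (x1 ∨ ¬x4 ∨ ¬x2)
  T F F F  ✗ fails (x4 ∨ x3 ∨ x2)
  T F F T  ✗ fails (x3 ∨ ¬x4 ∨ ¬x1)
  T F T F  ✗ fails (x4 ∨ ¬x1 ∨ ¬x3)
  T F T T  ✗ fails (¬x3 ∨ ¬x4)
  T T F F  ✗ fails (¬x2 ∨ ¬x1)
  T T F T  ✗ fails (¬x4 ∨ ¬x2)
  T T T F  ✗ fails (x4 ∨ ¬x1 ∨ ¬x3)
  T T T T  ✗ fails (¬x2 ∨ ¬x3)
1 of the 16 rows is a model.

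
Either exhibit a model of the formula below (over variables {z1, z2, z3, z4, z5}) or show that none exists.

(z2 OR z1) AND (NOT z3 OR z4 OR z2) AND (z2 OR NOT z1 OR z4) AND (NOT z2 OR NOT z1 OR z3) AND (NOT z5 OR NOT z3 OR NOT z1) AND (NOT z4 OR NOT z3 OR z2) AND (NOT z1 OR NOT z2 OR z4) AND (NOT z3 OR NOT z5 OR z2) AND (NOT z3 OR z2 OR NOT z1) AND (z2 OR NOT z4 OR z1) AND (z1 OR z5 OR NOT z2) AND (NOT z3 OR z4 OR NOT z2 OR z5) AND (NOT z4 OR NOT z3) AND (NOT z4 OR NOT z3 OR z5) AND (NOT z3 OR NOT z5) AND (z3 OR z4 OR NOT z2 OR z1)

z1: true,  z2: false,  z3: false,  z4: true,  z5: false

Case z2 = false:
From the singleton clause (z1), z1 = true.
From the singleton clause (z4), z4 = true.
From the singleton clause (NOT z3), z3 = false.
Every clause is now satisfied; z5 is unconstrained.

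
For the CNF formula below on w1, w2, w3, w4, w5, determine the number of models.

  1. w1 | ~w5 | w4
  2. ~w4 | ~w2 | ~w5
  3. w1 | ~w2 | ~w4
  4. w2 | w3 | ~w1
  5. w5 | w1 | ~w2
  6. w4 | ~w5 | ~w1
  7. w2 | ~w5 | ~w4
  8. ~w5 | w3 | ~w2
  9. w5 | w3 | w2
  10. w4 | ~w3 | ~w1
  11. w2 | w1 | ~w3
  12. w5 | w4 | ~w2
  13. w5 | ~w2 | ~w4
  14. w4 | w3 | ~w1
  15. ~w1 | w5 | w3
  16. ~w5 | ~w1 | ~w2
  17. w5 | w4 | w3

There are 2^5 = 32 truth assignments over (w1, w2, w3, w4, w5).
Split on w5. With w5 = 1, the clauses containing w5 are satisfied and ~w5 drops from the rest; 0 of the 2^4 = 16 assignments to the other variables satisfy what remains.
With w5 = 0, by the same count on the reduced clause set, 1 assignment works.
Total: 0 + 1 = 1.

1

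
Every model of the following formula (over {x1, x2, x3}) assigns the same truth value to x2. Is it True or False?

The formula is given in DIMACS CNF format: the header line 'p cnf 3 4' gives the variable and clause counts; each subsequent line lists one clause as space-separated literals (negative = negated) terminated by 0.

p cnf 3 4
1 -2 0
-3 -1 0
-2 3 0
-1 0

False

Suppose x2 = True.
(x1) alone gives x1 = True.
But (¬x1) is also a unit clause — contradiction.
So every satisfying assignment has x2 = False.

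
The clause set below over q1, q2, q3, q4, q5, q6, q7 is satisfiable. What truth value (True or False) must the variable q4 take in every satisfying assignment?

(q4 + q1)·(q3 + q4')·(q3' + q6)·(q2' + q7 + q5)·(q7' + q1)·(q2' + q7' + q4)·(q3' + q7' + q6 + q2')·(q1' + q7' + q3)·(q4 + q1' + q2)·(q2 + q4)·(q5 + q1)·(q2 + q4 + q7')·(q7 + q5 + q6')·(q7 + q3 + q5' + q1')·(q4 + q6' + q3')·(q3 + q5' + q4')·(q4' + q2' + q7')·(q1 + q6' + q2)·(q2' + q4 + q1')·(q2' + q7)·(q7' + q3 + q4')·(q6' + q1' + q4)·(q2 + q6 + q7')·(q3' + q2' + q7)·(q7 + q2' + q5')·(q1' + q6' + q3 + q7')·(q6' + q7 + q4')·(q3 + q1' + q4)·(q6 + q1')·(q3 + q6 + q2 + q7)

True

Suppose q4 = 0.
(q1) alone gives q1 = 1.
(q2) alone gives q2 = 1.
That conflicts with the unit clause (q2').
So every satisfying assignment has q4 = True.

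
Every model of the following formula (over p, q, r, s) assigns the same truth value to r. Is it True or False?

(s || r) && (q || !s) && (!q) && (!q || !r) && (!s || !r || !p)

True

Suppose r = false.
(s) alone gives s = true.
(q) alone gives q = true.
But (!q) is also a unit clause — contradiction.
So every satisfying assignment has r = True.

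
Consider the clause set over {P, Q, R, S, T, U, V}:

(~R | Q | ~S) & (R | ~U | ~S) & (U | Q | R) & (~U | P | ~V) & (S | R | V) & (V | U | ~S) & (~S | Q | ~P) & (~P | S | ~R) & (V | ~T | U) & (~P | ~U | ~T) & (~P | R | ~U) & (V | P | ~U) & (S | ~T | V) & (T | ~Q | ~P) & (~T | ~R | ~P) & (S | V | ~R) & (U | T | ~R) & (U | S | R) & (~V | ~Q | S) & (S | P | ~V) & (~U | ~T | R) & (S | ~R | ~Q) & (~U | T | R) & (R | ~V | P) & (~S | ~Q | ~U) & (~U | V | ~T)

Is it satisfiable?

Yes

Case R = 1:
Case Q = 1:
Unit clause (S) forces S = 1.
Unit clause (~U) forces U = 0.
Unit clause (V) forces V = 1.
Unit clause (T) forces T = 1.
Unit clause (~P) forces P = 0.
All clauses are satisfied.
A satisfying assignment: P ↦ 0, Q ↦ 1, R ↦ 1, S ↦ 1, T ↦ 1, U ↦ 0, V ↦ 1.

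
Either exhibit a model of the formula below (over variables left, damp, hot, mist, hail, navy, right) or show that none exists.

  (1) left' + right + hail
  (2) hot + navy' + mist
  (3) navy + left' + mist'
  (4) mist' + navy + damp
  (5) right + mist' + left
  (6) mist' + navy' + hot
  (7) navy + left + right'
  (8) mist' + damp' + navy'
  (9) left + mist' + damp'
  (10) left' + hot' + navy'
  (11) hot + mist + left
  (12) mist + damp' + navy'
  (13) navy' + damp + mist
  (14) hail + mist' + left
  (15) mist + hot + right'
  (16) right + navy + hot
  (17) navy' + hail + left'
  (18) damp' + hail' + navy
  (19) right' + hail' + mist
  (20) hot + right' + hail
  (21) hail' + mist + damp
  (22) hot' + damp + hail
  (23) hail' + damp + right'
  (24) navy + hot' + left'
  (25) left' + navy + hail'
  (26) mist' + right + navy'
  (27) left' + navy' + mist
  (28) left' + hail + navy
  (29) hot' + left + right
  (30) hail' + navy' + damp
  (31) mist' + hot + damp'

Suppose left = 0.
Suppose right = 1.
From the singleton clause (navy), navy = 1.
Suppose hot = 1.
Suppose mist = 0.
From the singleton clause (damp'), damp = 0.
Now (damp) is unsatisfied and unit — conflict.
Backtrack on mist: now try mist = 1.
From the singleton clause (damp'), damp = 0.
From the singleton clause (hail), hail = 1.
Now (hail') is unsatisfied and unit — conflict.
Either choice for mist ends in contradiction.
Backtrack on hot: now try hot = 0.
From the singleton clause (mist), mist = 1.
Now (mist') is unsatisfied and unit — conflict.
Either choice for hot ends in contradiction.
Backtrack on right: now try right = 0.
From the singleton clause (mist'), mist = 0.
From the singleton clause (hot), hot = 1.
Now (hot') is unsatisfied and unit — conflict.
Either choice for right ends in contradiction.
Backtrack on left: now try left = 1.
Suppose right = 1.
Suppose navy = 1.
From the singleton clause (hot'), hot = 0.
From the singleton clause (mist), mist = 1.
Now (mist') is unsatisfied and unit — conflict.
Backtrack on navy: now try navy = 0.
From the singleton clause (mist'), mist = 0.
From the singleton clause (hot), hot = 1.
Now (hot') is unsatisfied and unit — conflict.
Either choice for navy ends in contradiction.
Backtrack on right: now try right = 0.
From the singleton clause (hail), hail = 1.
From the singleton clause (navy), navy = 1.
From the singleton clause (hot'), hot = 0.
From the singleton clause (mist), mist = 1.
Now (mist') is unsatisfied and unit — conflict.
Either choice for right ends in contradiction.
Either choice for left ends in contradiction.

UNSATISFIABLE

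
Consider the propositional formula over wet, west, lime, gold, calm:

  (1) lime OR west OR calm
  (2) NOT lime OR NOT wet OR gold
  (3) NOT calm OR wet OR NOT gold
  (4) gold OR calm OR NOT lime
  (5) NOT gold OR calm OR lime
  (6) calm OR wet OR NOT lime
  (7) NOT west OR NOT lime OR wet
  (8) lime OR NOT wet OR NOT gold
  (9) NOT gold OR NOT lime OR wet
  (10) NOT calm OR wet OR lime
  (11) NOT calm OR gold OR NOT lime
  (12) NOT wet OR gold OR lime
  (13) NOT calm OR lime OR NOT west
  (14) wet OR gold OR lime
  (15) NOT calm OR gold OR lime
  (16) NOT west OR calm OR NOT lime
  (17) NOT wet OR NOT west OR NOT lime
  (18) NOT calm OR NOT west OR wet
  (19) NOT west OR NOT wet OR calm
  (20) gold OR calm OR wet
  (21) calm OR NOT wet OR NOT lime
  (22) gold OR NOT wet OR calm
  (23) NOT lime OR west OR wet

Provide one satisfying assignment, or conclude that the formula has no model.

wet ↦ true,  west ↦ false,  lime ↦ true,  gold ↦ true,  calm ↦ true

Try lime = true.
Try wet = true.
The clause (gold) is unit, so gold = true.
The clause (NOT west) is unit, so west = false.
The clause (calm) is unit, so calm = true.
This assignment satisfies each clause.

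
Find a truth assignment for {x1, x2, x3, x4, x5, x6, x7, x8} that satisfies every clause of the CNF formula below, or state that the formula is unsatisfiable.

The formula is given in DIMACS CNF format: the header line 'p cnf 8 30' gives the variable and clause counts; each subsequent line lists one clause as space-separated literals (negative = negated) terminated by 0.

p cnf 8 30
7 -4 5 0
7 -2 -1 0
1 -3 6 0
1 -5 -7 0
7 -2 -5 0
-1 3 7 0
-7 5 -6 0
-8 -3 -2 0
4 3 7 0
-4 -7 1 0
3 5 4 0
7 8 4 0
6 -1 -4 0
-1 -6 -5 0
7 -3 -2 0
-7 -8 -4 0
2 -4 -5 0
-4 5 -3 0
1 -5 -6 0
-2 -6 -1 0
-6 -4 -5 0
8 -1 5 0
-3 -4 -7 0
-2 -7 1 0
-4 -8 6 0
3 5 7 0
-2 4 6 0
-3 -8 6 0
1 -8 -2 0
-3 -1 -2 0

Try x7 = True.
Try x1 = True.
Try x5 = True.
From the singleton clause (¬x6), x6 = False.
From the singleton clause (¬x4), x4 = False.
From the singleton clause (¬x2), x2 = False.
Try x3 = False.
Every clause is now satisfied; x8 is unconstrained.

x1 ↦ True,  x2 ↦ False,  x3 ↦ False,  x4 ↦ False,  x5 ↦ True,  x6 ↦ False,  x7 ↦ True,  x8 ↦ True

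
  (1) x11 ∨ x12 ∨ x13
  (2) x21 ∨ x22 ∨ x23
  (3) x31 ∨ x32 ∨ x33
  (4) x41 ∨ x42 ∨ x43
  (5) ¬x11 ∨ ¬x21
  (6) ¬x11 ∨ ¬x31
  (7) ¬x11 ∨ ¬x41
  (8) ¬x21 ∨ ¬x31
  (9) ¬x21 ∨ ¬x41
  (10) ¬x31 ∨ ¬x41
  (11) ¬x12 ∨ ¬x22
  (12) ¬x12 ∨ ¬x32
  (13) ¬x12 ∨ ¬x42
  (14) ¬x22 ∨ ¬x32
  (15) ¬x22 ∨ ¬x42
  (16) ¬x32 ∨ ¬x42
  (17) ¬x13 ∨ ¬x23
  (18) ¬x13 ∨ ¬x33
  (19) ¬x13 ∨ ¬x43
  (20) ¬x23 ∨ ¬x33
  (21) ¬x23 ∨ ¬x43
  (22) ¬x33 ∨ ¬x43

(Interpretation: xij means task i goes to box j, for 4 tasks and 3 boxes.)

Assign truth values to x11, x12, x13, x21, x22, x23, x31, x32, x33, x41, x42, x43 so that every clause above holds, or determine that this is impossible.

UNSATISFIABLE

Try x11 = False.
Try x12 = True.
The clause (¬x22) is unit, so x22 = False.
The clause (¬x32) is unit, so x32 = False.
The clause (¬x42) is unit, so x42 = False.
Try x21 = True.
The clause (¬x31) is unit, so x31 = False.
The clause (x33) is unit, so x33 = True.
The clause (¬x41) is unit, so x41 = False.
The clause (x43) is unit, so x43 = True.
Now (¬x43) is unsatisfied and unit — conflict.
Undo x21 and try x21 = False.
The clause (x23) is unit, so x23 = True.
The clause (¬x13) is unit, so x13 = False.
The clause (¬x33) is unit, so x33 = False.
The clause (x31) is unit, so x31 = True.
The clause (¬x41) is unit, so x41 = False.
The clause (x43) is unit, so x43 = True.
Now (¬x43) is unsatisfied and unit — conflict.
Either choice for x21 ends in contradiction.
Undo x12 and try x12 = False.
The clause (x13) is unit, so x13 = True.
The clause (¬x23) is unit, so x23 = False.
The clause (¬x33) is unit, so x33 = False.
The clause (¬x43) is unit, so x43 = False.
Try x21 = True.
The clause (¬x31) is unit, so x31 = False.
The clause (x32) is unit, so x32 = True.
The clause (¬x41) is unit, so x41 = False.
The clause (x42) is unit, so x42 = True.
Now (¬x42) is unsatisfied and unit — conflict.
Undo x21 and try x21 = False.
The clause (x22) is unit, so x22 = True.
The clause (¬x32) is unit, so x32 = False.
The clause (x31) is unit, so x31 = True.
The clause (¬x41) is unit, so x41 = False.
The clause (x42) is unit, so x42 = True.
Now (¬x42) is unsatisfied and unit — conflict.
Either choice for x21 ends in contradiction.
Either choice for x12 ends in contradiction.
Undo x11 and try x11 = True.
The clause (¬x21) is unit, so x21 = False.
The clause (¬x31) is unit, so x31 = False.
The clause (¬x41) is unit, so x41 = False.
Try x22 = True.
The clause (¬x12) is unit, so x12 = False.
The clause (¬x32) is unit, so x32 = False.
The clause (x33) is unit, so x33 = True.
The clause (¬x42) is unit, so x42 = False.
The clause (x43) is unit, so x43 = True.
Now (¬x43) is unsatisfied and unit — conflict.
Undo x22 and try x22 = False.
The clause (x23) is unit, so x23 = True.
The clause (¬x13) is unit, so x13 = False.
The clause (¬x33) is unit, so x33 = False.
The clause (x32) is unit, so x32 = True.
The clause (¬x12) is unit, so x12 = False.
The clause (¬x42) is unit, so x42 = False.
The clause (x43) is unit, so x43 = True.
Now (¬x43) is unsatisfied and unit — conflict.
Either choice for x22 ends in contradiction.
Either choice for x11 ends in contradiction.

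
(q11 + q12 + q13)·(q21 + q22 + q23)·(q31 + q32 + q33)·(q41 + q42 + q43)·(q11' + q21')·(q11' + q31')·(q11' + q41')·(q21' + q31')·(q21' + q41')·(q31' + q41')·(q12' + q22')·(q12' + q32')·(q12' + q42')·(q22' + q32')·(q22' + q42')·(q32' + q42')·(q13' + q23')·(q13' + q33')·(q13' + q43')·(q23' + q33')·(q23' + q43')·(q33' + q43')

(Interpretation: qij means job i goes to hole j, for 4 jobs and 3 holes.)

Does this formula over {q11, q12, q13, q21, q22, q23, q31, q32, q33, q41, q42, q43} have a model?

No

Branch on q11: set q11 = 0.
Branch on q12: set q12 = 1.
(q22') alone gives q22 = 0.
(q32') alone gives q32 = 0.
(q42') alone gives q42 = 0.
Branch on q21: set q21 = 1.
(q31') alone gives q31 = 0.
(q33) alone gives q33 = 1.
(q41') alone gives q41 = 0.
(q43) alone gives q43 = 1.
But (q43') is also a unit clause — contradiction.
So q21 must be the other value — set q21 = 0.
(q23) alone gives q23 = 1.
(q13') alone gives q13 = 0.
(q33') alone gives q33 = 0.
(q31) alone gives q31 = 1.
(q41') alone gives q41 = 0.
(q43) alone gives q43 = 1.
But (q43') is also a unit clause — contradiction.
Either choice for q21 ends in contradiction.
So q12 must be the other value — set q12 = 0.
(q13) alone gives q13 = 1.
(q23') alone gives q23 = 0.
(q33') alone gives q33 = 0.
(q43') alone gives q43 = 0.
Branch on q21: set q21 = 1.
(q31') alone gives q31 = 0.
(q32) alone gives q32 = 1.
(q41') alone gives q41 = 0.
(q42) alone gives q42 = 1.
But (q42') is also a unit clause — contradiction.
So q21 must be the other value — set q21 = 0.
(q22) alone gives q22 = 1.
(q32') alone gives q32 = 0.
(q31) alone gives q31 = 1.
(q41') alone gives q41 = 0.
(q42) alone gives q42 = 1.
But (q42') is also a unit clause — contradiction.
Either choice for q21 ends in contradiction.
Either choice for q12 ends in contradiction.
So q11 must be the other value — set q11 = 1.
(q21') alone gives q21 = 0.
(q31') alone gives q31 = 0.
(q41') alone gives q41 = 0.
Branch on q22: set q22 = 1.
(q12') alone gives q12 = 0.
(q32') alone gives q32 = 0.
(q33) alone gives q33 = 1.
(q42') alone gives q42 = 0.
(q43) alone gives q43 = 1.
But (q43') is also a unit clause — contradiction.
So q22 must be the other value — set q22 = 0.
(q23) alone gives q23 = 1.
(q13') alone gives q13 = 0.
(q33') alone gives q33 = 0.
(q32) alone gives q32 = 1.
(q12') alone gives q12 = 0.
(q42') alone gives q42 = 0.
(q43) alone gives q43 = 1.
But (q43') is also a unit clause — contradiction.
Either choice for q22 ends in contradiction.
Either choice for q11 ends in contradiction.
No assignment satisfies every clause.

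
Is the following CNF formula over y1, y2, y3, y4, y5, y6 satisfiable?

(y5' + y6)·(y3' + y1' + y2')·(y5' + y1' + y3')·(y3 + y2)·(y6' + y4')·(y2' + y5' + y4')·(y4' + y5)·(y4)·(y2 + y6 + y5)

No

(y4) alone gives y4 = 1.
(y6') alone gives y6 = 0.
(y5') alone gives y5 = 0.
Now (y5) is unsatisfied and unit — conflict.
No assignment satisfies every clause.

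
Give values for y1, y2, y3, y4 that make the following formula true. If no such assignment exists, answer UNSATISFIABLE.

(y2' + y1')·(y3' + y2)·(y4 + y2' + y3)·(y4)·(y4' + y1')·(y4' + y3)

The clause (y4) is unit, so y4 = 1.
The clause (y1') is unit, so y1 = 0.
The clause (y3) is unit, so y3 = 1.
The clause (y2) is unit, so y2 = 1.
All clauses are satisfied.

y1: 0; y2: 1; y3: 1; y4: 1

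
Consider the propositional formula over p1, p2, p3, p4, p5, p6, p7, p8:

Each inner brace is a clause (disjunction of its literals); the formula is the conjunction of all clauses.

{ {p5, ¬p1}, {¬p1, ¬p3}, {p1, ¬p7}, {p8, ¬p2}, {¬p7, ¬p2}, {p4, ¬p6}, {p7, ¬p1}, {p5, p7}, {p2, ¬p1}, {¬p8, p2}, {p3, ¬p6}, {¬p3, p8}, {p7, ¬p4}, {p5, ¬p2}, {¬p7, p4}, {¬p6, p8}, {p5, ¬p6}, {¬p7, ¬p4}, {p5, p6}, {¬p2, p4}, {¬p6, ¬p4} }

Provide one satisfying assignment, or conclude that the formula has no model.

p1 ↦ False,  p2 ↦ False,  p3 ↦ False,  p4 ↦ False,  p5 ↦ True,  p6 ↦ False,  p7 ↦ False,  p8 ↦ False

Branch on p5: set p5 = True.
Branch on p1: set p1 = False.
(¬p7) alone gives p7 = False.
(¬p4) alone gives p4 = False.
(¬p6) alone gives p6 = False.
(¬p2) alone gives p2 = False.
(¬p8) alone gives p8 = False.
(¬p3) alone gives p3 = False.
All clauses are satisfied.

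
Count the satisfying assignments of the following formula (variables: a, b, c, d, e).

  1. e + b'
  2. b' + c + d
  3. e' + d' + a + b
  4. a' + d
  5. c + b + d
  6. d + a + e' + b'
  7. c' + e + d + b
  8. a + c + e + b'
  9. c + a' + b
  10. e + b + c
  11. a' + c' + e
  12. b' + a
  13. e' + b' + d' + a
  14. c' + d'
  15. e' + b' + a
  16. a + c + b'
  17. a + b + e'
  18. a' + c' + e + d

There are 2^5 = 32 truth assignments over (a, b, c, d, e).
Split on e. With e = 1, the clauses containing e are satisfied and e' drops from the rest; 1 of the 2^4 = 16 assignments to the other variables satisfy what remains.
With e = 0, by the same count on the reduced clause set, 0 assignments work.
(One model: a=T, b=T, c=F, d=T, e=T.)
Total: 1 + 0 = 1.

1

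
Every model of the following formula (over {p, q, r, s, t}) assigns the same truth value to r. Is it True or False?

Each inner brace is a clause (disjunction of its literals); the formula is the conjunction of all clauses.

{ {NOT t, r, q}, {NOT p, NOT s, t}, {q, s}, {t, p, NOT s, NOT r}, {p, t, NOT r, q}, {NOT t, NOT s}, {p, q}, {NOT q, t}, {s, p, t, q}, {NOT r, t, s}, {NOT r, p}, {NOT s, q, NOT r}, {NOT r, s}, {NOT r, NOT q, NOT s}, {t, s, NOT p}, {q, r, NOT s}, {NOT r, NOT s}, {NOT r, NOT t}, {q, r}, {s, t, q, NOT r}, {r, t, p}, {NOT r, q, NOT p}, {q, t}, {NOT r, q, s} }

Suppose r = true.
From the singleton clause (p), p = true.
From the singleton clause (s), s = true.
But (NOT s) is also a unit clause — contradiction.
So every satisfying assignment has r = False.

False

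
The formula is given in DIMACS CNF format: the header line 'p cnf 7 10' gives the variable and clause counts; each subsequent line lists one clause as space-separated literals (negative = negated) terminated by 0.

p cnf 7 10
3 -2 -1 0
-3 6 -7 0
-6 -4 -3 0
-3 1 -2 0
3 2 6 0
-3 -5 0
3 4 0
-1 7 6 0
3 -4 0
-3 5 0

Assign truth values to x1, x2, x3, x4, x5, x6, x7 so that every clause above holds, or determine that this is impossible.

UNSATISFIABLE

Branch on x3: set x3 = False.
From the singleton clause (x4), x4 = True.
That conflicts with the unit clause (¬x4).
Undo x3 and try x3 = True.
From the singleton clause (¬x5), x5 = False.
That conflicts with the unit clause (x5).
Both values of x3 lead to a conflict.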